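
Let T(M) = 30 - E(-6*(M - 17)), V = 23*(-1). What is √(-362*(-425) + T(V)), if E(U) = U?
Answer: 2*√38410 ≈ 391.97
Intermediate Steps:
V = -23
T(M) = -72 + 6*M (T(M) = 30 - (-6)*(M - 17) = 30 - (-6)*(-17 + M) = 30 - (102 - 6*M) = 30 + (-102 + 6*M) = -72 + 6*M)
√(-362*(-425) + T(V)) = √(-362*(-425) + (-72 + 6*(-23))) = √(153850 + (-72 - 138)) = √(153850 - 210) = √153640 = 2*√38410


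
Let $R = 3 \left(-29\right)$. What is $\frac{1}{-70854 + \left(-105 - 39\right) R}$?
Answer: $- \frac{1}{58326} \approx -1.7145 \cdot 10^{-5}$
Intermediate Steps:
$R = -87$
$\frac{1}{-70854 + \left(-105 - 39\right) R} = \frac{1}{-70854 + \left(-105 - 39\right) \left(-87\right)} = \frac{1}{-70854 - -12528} = \frac{1}{-70854 + 12528} = \frac{1}{-58326} = - \frac{1}{58326}$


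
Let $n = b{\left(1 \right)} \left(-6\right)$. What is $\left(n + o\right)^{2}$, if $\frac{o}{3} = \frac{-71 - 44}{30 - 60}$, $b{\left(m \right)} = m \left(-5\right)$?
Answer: $\frac{6889}{4} \approx 1722.3$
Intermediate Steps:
$b{\left(m \right)} = - 5 m$
$o = \frac{23}{2}$ ($o = 3 \frac{-71 - 44}{30 - 60} = 3 \left(- \frac{115}{-30}\right) = 3 \left(\left(-115\right) \left(- \frac{1}{30}\right)\right) = 3 \cdot \frac{23}{6} = \frac{23}{2} \approx 11.5$)
$n = 30$ ($n = \left(-5\right) 1 \left(-6\right) = \left(-5\right) \left(-6\right) = 30$)
$\left(n + o\right)^{2} = \left(30 + \frac{23}{2}\right)^{2} = \left(\frac{83}{2}\right)^{2} = \frac{6889}{4}$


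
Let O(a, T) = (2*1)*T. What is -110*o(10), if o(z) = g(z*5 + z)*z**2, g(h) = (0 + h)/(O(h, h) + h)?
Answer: -11000/3 ≈ -3666.7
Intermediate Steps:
O(a, T) = 2*T
g(h) = 1/3 (g(h) = (0 + h)/(2*h + h) = h/((3*h)) = h*(1/(3*h)) = 1/3)
o(z) = z**2/3
-110*o(10) = -110*10**2/3 = -110*100/3 = -11000/3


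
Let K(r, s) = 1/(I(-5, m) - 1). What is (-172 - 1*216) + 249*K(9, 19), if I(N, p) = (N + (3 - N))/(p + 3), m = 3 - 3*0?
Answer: -886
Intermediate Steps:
m = 3 (m = 3 + 0 = 3)
I(N, p) = 3/(3 + p)
K(r, s) = -2 (K(r, s) = 1/(3/(3 + 3) - 1) = 1/(3/6 - 1) = 1/(3*(⅙) - 1) = 1/(½ - 1) = 1/(-½) = -2)
(-172 - 1*216) + 249*K(9, 19) = (-172 - 1*216) + 249*(-2) = (-172 - 216) - 498 = -388 - 498 = -886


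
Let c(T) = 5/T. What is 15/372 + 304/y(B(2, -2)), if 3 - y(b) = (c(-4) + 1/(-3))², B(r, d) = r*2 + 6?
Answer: 5428579/8804 ≈ 616.60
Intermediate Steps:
B(r, d) = 6 + 2*r (B(r, d) = 2*r + 6 = 6 + 2*r)
y(b) = 71/144 (y(b) = 3 - (5/(-4) + 1/(-3))² = 3 - (5*(-¼) - ⅓)² = 3 - (-5/4 - ⅓)² = 3 - (-19/12)² = 3 - 1*361/144 = 3 - 361/144 = 71/144)
15/372 + 304/y(B(2, -2)) = 15/372 + 304/(71/144) = 15*(1/372) + 304*(144/71) = 5/124 + 43776/71 = 5428579/8804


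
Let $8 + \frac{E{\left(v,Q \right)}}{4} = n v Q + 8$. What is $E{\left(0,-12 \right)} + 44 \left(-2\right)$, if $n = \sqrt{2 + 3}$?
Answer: $-88$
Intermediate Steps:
$n = \sqrt{5} \approx 2.2361$
$E{\left(v,Q \right)} = 4 Q v \sqrt{5}$ ($E{\left(v,Q \right)} = -32 + 4 \left(\sqrt{5} v Q + 8\right) = -32 + 4 \left(v \sqrt{5} Q + 8\right) = -32 + 4 \left(Q v \sqrt{5} + 8\right) = -32 + 4 \left(8 + Q v \sqrt{5}\right) = -32 + \left(32 + 4 Q v \sqrt{5}\right) = 4 Q v \sqrt{5}$)
$E{\left(0,-12 \right)} + 44 \left(-2\right) = 4 \left(-12\right) 0 \sqrt{5} + 44 \left(-2\right) = 0 - 88 = -88$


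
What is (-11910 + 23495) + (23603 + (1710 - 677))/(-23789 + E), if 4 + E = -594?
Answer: 94166253/8129 ≈ 11584.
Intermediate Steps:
E = -598 (E = -4 - 594 = -598)
(-11910 + 23495) + (23603 + (1710 - 677))/(-23789 + E) = (-11910 + 23495) + (23603 + (1710 - 677))/(-23789 - 598) = 11585 + (23603 + 1033)/(-24387) = 11585 + 24636*(-1/24387) = 11585 - 8212/8129 = 94166253/8129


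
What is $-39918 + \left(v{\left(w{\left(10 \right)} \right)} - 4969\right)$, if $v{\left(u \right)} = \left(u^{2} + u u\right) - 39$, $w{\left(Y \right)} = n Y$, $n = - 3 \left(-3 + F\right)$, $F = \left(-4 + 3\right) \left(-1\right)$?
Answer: $-37726$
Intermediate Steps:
$F = 1$ ($F = \left(-1\right) \left(-1\right) = 1$)
$n = 6$ ($n = - 3 \left(-3 + 1\right) = \left(-3\right) \left(-2\right) = 6$)
$w{\left(Y \right)} = 6 Y$
$v{\left(u \right)} = -39 + 2 u^{2}$ ($v{\left(u \right)} = \left(u^{2} + u^{2}\right) - 39 = 2 u^{2} - 39 = -39 + 2 u^{2}$)
$-39918 + \left(v{\left(w{\left(10 \right)} \right)} - 4969\right) = -39918 - \left(5008 - 7200\right) = -39918 + \left(\left(-39 + 2 \cdot 3600\right) - 4969\right) = -39918 + \left(\left(-39 + 7200\right) - 4969\right) = -39918 + \left(7161 - 4969\right) = -39918 + 2192 = -37726$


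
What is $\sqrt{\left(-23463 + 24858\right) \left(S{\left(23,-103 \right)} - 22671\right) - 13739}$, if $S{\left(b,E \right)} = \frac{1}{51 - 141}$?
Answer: $\frac{i \sqrt{126559198}}{2} \approx 5624.9 i$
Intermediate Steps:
$S{\left(b,E \right)} = - \frac{1}{90}$ ($S{\left(b,E \right)} = \frac{1}{-90} = - \frac{1}{90}$)
$\sqrt{\left(-23463 + 24858\right) \left(S{\left(23,-103 \right)} - 22671\right) - 13739} = \sqrt{\left(-23463 + 24858\right) \left(- \frac{1}{90} - 22671\right) - 13739} = \sqrt{1395 \left(- \frac{2040391}{90}\right) - 13739} = \sqrt{- \frac{63252121}{2} - 13739} = \sqrt{- \frac{63279599}{2}} = \frac{i \sqrt{126559198}}{2}$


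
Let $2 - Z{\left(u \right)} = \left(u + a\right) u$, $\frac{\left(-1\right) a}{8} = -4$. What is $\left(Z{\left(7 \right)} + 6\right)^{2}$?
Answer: $70225$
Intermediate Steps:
$a = 32$ ($a = \left(-8\right) \left(-4\right) = 32$)
$Z{\left(u \right)} = 2 - u \left(32 + u\right)$ ($Z{\left(u \right)} = 2 - \left(u + 32\right) u = 2 - \left(32 + u\right) u = 2 - u \left(32 + u\right)$)
$\left(Z{\left(7 \right)} + 6\right)^{2} = \left(\left(2 - 7^{2} - 224\right) + 6\right)^{2} = \left(\left(2 - 49 - 224\right) + 6\right)^{2} = \left(-271 + 6\right)^{2} = \left(-265\right)^{2} = 70225$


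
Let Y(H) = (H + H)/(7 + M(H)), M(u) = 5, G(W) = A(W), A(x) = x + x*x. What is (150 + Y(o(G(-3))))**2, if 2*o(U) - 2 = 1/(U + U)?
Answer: 467640625/20736 ≈ 22552.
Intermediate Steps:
A(x) = x + x**2
G(W) = W*(1 + W)
o(U) = 1 + 1/(4*U) (o(U) = 1 + 1/(2*(U + U)) = 1 + 1/(2*((2*U))) = 1 + (1/(2*U))/2 = 1 + 1/(4*U))
Y(H) = H/6 (Y(H) = (H + H)/(7 + 5) = (2*H)/12 = (2*H)*(1/12) = H/6)
(150 + Y(o(G(-3))))**2 = (150 + ((1/4 - 3*(1 - 3))/((-3*(1 - 3))))/6)**2 = (150 + ((1/4 - 3*(-2))/((-3*(-2))))/6)**2 = (150 + ((1/4 + 6)/6)/6)**2 = (150 + ((1/6)*(25/4))/6)**2 = (150 + (1/6)*(25/24))**2 = (150 + 25/144)**2 = (21625/144)**2 = 467640625/20736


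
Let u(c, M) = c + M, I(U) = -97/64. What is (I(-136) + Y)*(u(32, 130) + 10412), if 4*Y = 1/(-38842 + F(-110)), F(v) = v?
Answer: -2497023665/155808 ≈ -16026.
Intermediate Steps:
I(U) = -97/64 (I(U) = -97*1/64 = -97/64)
u(c, M) = M + c
Y = -1/155808 (Y = 1/(4*(-38842 - 110)) = (¼)/(-38952) = (¼)*(-1/38952) = -1/155808 ≈ -6.4182e-6)
(I(-136) + Y)*(u(32, 130) + 10412) = (-97/64 - 1/155808)*((130 + 32) + 10412) = -472295*(162 + 10412)/311616 = -472295/311616*10574 = -2497023665/155808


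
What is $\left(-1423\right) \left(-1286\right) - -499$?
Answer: $1830477$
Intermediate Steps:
$\left(-1423\right) \left(-1286\right) - -499 = 1829978 + \left(-155 + 654\right) = 1829978 + 499 = 1830477$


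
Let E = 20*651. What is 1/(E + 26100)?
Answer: 1/39120 ≈ 2.5562e-5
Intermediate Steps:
E = 13020
1/(E + 26100) = 1/(13020 + 26100) = 1/39120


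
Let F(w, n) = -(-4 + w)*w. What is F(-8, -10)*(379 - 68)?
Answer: -29856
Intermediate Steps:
F(w, n) = -w*(-4 + w)
F(-8, -10)*(379 - 68) = (-8*(4 - 1*(-8)))*(379 - 68) = -8*(4 + 8)*311 = -8*12*311 = -96*311 = -29856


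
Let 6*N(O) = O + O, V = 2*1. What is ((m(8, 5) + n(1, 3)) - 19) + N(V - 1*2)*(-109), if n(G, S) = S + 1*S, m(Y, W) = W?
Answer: -8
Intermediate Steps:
n(G, S) = 2*S (n(G, S) = S + S = 2*S)
V = 2
N(O) = O/3 (N(O) = (O + O)/6 = (2*O)/6 = O/3)
((m(8, 5) + n(1, 3)) - 19) + N(V - 1*2)*(-109) = ((5 + 2*3) - 19) + ((2 - 1*2)/3)*(-109) = ((5 + 6) - 19) + ((2 - 2)/3)*(-109) = (11 - 19) + ((⅓)*0)*(-109) = -8 + 0*(-109) = -8 + 0 = -8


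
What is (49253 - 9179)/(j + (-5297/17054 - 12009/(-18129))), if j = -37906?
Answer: -4129919121828/3906454590341 ≈ -1.0572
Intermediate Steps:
(49253 - 9179)/(j + (-5297/17054 - 12009/(-18129))) = (49253 - 9179)/(-37906 + (-5297/17054 - 12009/(-18129))) = 40074/(-37906 + (-5297*1/17054 - 12009*(-1/18129))) = 40074/(-37906 + (-5297/17054 + 4003/6043)) = 40074/(-37906 + 36257391/103057322) = 40074/(-3906454590341/103057322) = 40074*(-103057322/3906454590341) = -4129919121828/3906454590341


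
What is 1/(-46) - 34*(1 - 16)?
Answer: 23459/46 ≈ 509.98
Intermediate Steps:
1/(-46) - 34*(1 - 16) = -1/46 - 34*(-15) = -1/46 + 510 = 23459/46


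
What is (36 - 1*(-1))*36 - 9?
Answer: 1323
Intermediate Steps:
(36 - 1*(-1))*36 - 9 = (36 + 1)*36 - 9 = 37*36 - 9 = 1332 - 9 = 1323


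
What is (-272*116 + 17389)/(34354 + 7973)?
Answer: -4721/14109 ≈ -0.33461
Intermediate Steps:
(-272*116 + 17389)/(34354 + 7973) = (-31552 + 17389)/42327 = -14163*1/42327 = -4721/14109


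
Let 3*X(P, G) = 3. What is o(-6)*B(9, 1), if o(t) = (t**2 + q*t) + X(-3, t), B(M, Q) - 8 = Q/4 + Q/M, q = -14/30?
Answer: 59899/180 ≈ 332.77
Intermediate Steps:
X(P, G) = 1 (X(P, G) = (1/3)*3 = 1)
q = -7/15 (q = -14*1/30 = -7/15 ≈ -0.46667)
B(M, Q) = 8 + Q/4 + Q/M (B(M, Q) = 8 + (Q/4 + Q/M) = 8 + Q/4 + Q/M)
o(t) = 1 + t**2 - 7*t/15 (o(t) = (t**2 - 7*t/15) + 1 = 1 + t**2 - 7*t/15)
o(-6)*B(9, 1) = (1 + (-6)**2 - 7/15*(-6))*(8 + (1/4)*1 + 1/9) = (1 + 36 + 14/5)*(8 + 1/4 + 1*(1/9)) = 199*(8 + 1/4 + 1/9)/5 = (199/5)*(301/36) = 59899/180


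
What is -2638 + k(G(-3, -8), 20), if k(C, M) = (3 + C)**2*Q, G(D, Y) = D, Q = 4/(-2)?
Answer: -2638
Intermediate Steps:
Q = -2 (Q = 4*(-1/2) = -2)
k(C, M) = -2*(3 + C)**2 (k(C, M) = (3 + C)**2*(-2) = -2*(3 + C)**2)
-2638 + k(G(-3, -8), 20) = -2638 - 2*(3 - 3)**2 = -2638 - 2*0**2 = -2638 - 2*0 = -2638 + 0 = -2638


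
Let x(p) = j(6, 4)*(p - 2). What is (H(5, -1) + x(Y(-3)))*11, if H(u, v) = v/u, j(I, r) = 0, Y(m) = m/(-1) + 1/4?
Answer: -11/5 ≈ -2.2000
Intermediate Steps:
Y(m) = 1/4 - m (Y(m) = m*(-1) + 1*(1/4) = -m + 1/4 = 1/4 - m)
x(p) = 0 (x(p) = 0*(p - 2) = 0*(-2 + p) = 0)
(H(5, -1) + x(Y(-3)))*11 = (-1/5 + 0)*11 = -1/5*11 = -11/5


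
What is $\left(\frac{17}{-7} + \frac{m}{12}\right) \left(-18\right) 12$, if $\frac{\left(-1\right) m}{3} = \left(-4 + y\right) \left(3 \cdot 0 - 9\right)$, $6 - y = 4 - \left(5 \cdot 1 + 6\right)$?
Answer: $- \frac{26946}{7} \approx -3849.4$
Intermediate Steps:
$y = 13$ ($y = 6 - \left(4 - \left(5 \cdot 1 + 6\right)\right) = 6 - \left(4 - \left(5 + 6\right)\right) = 6 - \left(4 - 11\right) = 6 - -7 = 6 + 7 = 13$)
$m = 243$ ($m = - 3 \left(-4 + 13\right) \left(3 \cdot 0 - 9\right) = - 3 \cdot 9 \left(0 - 9\right) = - 3 \cdot 9 \left(-9\right) = \left(-3\right) \left(-81\right) = 243$)
$\left(\frac{17}{-7} + \frac{m}{12}\right) \left(-18\right) 12 = \left(\frac{17}{-7} + \frac{243}{12}\right) \left(-18\right) 12 = \left(17 \left(- \frac{1}{7}\right) + 243 \cdot \frac{1}{12}\right) \left(-18\right) 12 = \left(- \frac{17}{7} + \frac{81}{4}\right) \left(-18\right) 12 = \frac{499}{28} \left(-18\right) 12 = \left(- \frac{4491}{14}\right) 12 = - \frac{26946}{7}$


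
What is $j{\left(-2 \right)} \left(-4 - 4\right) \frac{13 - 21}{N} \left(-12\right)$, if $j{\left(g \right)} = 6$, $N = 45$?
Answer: $- \frac{512}{5} \approx -102.4$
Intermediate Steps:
$j{\left(-2 \right)} \left(-4 - 4\right) \frac{13 - 21}{N} \left(-12\right) = 6 \left(-4 - 4\right) \frac{13 - 21}{45} \left(-12\right) = 6 \left(-8\right) \left(\left(-8\right) \frac{1}{45}\right) \left(-12\right) = \left(-48\right) \left(- \frac{8}{45}\right) \left(-12\right) = \frac{128}{15} \left(-12\right) = - \frac{512}{5}$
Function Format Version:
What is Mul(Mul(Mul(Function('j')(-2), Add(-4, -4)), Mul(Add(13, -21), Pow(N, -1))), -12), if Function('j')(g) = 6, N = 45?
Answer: Rational(-512, 5) ≈ -102.40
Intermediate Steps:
Mul(Mul(Mul(Function('j')(-2), Add(-4, -4)), Mul(Add(13, -21), Pow(N, -1))), -12) = Mul(Mul(Mul(6, Add(-4, -4)), Mul(Add(13, -21), Pow(45, -1))), -12) = Mul(Mul(Mul(6, -8), Mul(-8, Rational(1, 45))), -12) = Mul(Mul(-48, Rational(-8, 45)), -12) = Mul(Rational(128, 15), -12) = Rational(-512, 5)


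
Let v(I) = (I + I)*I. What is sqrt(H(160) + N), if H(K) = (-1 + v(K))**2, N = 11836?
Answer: sqrt(2621349437) ≈ 51199.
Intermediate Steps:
v(I) = 2*I**2 (v(I) = (2*I)*I = 2*I**2)
H(K) = (-1 + 2*K**2)**2
sqrt(H(160) + N) = sqrt((-1 + 2*160**2)**2 + 11836) = sqrt((-1 + 2*25600)**2 + 11836) = sqrt((-1 + 51200)**2 + 11836) = sqrt(51199**2 + 11836) = sqrt(2621337601 + 11836) = sqrt(2621349437)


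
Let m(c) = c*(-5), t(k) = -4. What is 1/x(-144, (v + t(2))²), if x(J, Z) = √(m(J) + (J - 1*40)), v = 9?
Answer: √134/268 ≈ 0.043193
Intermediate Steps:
m(c) = -5*c
x(J, Z) = √(-40 - 4*J) (x(J, Z) = √(-5*J + (J - 1*40)) = √(-5*J + (J - 40)) = √(-5*J + (-40 + J)) = √(-40 - 4*J))
1/x(-144, (v + t(2))²) = 1/(2*√(-10 - 1*(-144))) = 1/(2*√(-10 + 144)) = 1/(2*√134) = √134/268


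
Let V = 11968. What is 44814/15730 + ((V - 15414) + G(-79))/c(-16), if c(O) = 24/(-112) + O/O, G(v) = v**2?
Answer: 2545487/715 ≈ 3560.1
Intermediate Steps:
c(O) = 11/14 (c(O) = 24*(-1/112) + 1 = -3/14 + 1 = 11/14)
44814/15730 + ((V - 15414) + G(-79))/c(-16) = 44814/15730 + ((11968 - 15414) + (-79)**2)/(11/14) = 44814*(1/15730) + (-3446 + 6241)*(14/11) = 2037/715 + 2795*(14/11) = 2037/715 + 39130/11 = 2545487/715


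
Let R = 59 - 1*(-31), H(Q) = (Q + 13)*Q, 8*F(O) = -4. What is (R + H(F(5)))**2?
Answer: 112225/16 ≈ 7014.1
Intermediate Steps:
F(O) = -1/2 (F(O) = (1/8)*(-4) = -1/2)
H(Q) = Q*(13 + Q) (H(Q) = (13 + Q)*Q = Q*(13 + Q))
R = 90 (R = 59 + 31 = 90)
(R + H(F(5)))**2 = (90 - (13 - 1/2)/2)**2 = (90 - 1/2*25/2)**2 = (90 - 25/4)**2 = (335/4)**2 = 112225/16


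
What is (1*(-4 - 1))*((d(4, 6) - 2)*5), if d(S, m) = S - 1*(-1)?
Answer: -75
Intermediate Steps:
d(S, m) = 1 + S (d(S, m) = S + 1 = 1 + S)
(1*(-4 - 1))*((d(4, 6) - 2)*5) = (1*(-4 - 1))*(((1 + 4) - 2)*5) = (1*(-5))*((5 - 2)*5) = -15*5 = -5*15 = -75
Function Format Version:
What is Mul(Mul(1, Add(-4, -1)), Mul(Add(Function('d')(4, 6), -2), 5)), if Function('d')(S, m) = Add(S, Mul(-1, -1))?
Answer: -75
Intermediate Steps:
Function('d')(S, m) = Add(1, S) (Function('d')(S, m) = Add(S, 1) = Add(1, S))
Mul(Mul(1, Add(-4, -1)), Mul(Add(Function('d')(4, 6), -2), 5)) = Mul(Mul(1, Add(-4, -1)), Mul(Add(Add(1, 4), -2), 5)) = Mul(Mul(1, -5), Mul(Add(5, -2), 5)) = Mul(-5, Mul(3, 5)) = Mul(-5, 15) = -75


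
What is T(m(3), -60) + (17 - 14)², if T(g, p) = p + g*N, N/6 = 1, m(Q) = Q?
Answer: -33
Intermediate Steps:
N = 6 (N = 6*1 = 6)
T(g, p) = p + 6*g (T(g, p) = p + g*6 = p + 6*g)
T(m(3), -60) + (17 - 14)² = (-60 + 6*3) + (17 - 14)² = (-60 + 18) + 3² = -42 + 9 = -33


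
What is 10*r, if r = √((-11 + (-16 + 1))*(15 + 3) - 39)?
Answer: 130*I*√3 ≈ 225.17*I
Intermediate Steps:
r = 13*I*√3 (r = √((-11 - 15)*18 - 39) = √(-26*18 - 39) = √(-468 - 39) = √(-507) = 13*I*√3 ≈ 22.517*I)
10*r = 10*(13*I*√3) = 130*I*√3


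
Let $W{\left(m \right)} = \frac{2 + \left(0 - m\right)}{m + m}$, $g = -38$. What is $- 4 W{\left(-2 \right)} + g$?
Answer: $-34$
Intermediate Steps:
$W{\left(m \right)} = \frac{2 - m}{2 m}$
$- 4 W{\left(-2 \right)} + g = - 4 \frac{2 - -2}{2 \left(-2\right)} - 38 = - 4 \cdot \frac{1}{2} \left(- \frac{1}{2}\right) \left(2 + 2\right) - 38 = - 4 \cdot \frac{1}{2} \left(- \frac{1}{2}\right) 4 - 38 = \left(-4\right) \left(-1\right) - 38 = 4 - 38 = -34$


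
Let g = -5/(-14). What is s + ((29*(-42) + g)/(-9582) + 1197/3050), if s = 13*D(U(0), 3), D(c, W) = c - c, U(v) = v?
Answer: 106284253/204575700 ≈ 0.51954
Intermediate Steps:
g = 5/14 (g = -5*(-1/14) = 5/14 ≈ 0.35714)
D(c, W) = 0
s = 0 (s = 13*0 = 0)
s + ((29*(-42) + g)/(-9582) + 1197/3050) = 0 + ((29*(-42) + 5/14)/(-9582) + 1197/3050) = 0 + ((-1218 + 5/14)*(-1/9582) + 1197*(1/3050)) = 0 + (-17047/14*(-1/9582) + 1197/3050) = 0 + (17047/134148 + 1197/3050) = 0 + 106284253/204575700 = 106284253/204575700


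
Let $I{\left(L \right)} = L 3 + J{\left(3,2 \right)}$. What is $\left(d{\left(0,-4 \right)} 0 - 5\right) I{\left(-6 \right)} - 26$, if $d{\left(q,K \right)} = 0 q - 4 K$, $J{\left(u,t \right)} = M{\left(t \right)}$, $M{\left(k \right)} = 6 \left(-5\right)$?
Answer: $214$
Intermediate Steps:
$M{\left(k \right)} = -30$
$J{\left(u,t \right)} = -30$
$d{\left(q,K \right)} = - 4 K$ ($d{\left(q,K \right)} = 0 - 4 K = - 4 K$)
$I{\left(L \right)} = -30 + 3 L$ ($I{\left(L \right)} = L 3 - 30 = 3 L - 30 = -30 + 3 L$)
$\left(d{\left(0,-4 \right)} 0 - 5\right) I{\left(-6 \right)} - 26 = \left(\left(-4\right) \left(-4\right) 0 - 5\right) \left(-30 + 3 \left(-6\right)\right) - 26 = \left(16 \cdot 0 - 5\right) \left(-30 - 18\right) - 26 = \left(0 - 5\right) \left(-48\right) - 26 = \left(-5\right) \left(-48\right) - 26 = 240 - 26 = 214$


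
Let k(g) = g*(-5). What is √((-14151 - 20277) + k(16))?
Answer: 2*I*√8627 ≈ 185.76*I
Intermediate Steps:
k(g) = -5*g
√((-14151 - 20277) + k(16)) = √((-14151 - 20277) - 5*16) = √(-34428 - 80) = √(-34508) = 2*I*√8627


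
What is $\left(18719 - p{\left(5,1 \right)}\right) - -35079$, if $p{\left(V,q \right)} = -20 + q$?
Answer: $53817$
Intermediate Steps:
$\left(18719 - p{\left(5,1 \right)}\right) - -35079 = \left(18719 - \left(-20 + 1\right)\right) - -35079 = \left(18719 - -19\right) + 35079 = \left(18719 + 19\right) + 35079 = 18738 + 35079 = 53817$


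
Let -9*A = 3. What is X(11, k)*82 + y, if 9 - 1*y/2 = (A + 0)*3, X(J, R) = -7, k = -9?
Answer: -554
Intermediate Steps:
A = -1/3 (A = -1/9*3 = -1/3 ≈ -0.33333)
y = 20 (y = 18 - 2*(-1/3 + 0)*3 = 18 - (-2)*3/3 = 18 - 2*(-1) = 18 + 2 = 20)
X(11, k)*82 + y = -7*82 + 20 = -574 + 20 = -554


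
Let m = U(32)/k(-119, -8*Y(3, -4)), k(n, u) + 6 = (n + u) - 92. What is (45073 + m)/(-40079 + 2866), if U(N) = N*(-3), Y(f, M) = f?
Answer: -10862689/8968333 ≈ -1.2112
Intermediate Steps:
U(N) = -3*N
k(n, u) = -98 + n + u (k(n, u) = -6 + ((n + u) - 92) = -6 + (-92 + n + u) = -98 + n + u)
m = 96/241 (m = (-3*32)/(-98 - 119 - 8*3) = -96/(-98 - 119 - 24) = -96/(-241) = -96*(-1/241) = 96/241 ≈ 0.39834)
(45073 + m)/(-40079 + 2866) = (45073 + 96/241)/(-40079 + 2866) = (10862689/241)/(-37213) = (10862689/241)*(-1/37213) = -10862689/8968333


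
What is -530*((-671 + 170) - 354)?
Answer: 453150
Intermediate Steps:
-530*((-671 + 170) - 354) = -530*(-501 - 354) = -530*(-855) = 453150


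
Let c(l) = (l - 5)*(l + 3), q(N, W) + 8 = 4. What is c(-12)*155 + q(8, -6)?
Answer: 23711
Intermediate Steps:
q(N, W) = -4 (q(N, W) = -8 + 4 = -4)
c(l) = (-5 + l)*(3 + l)
c(-12)*155 + q(8, -6) = (-15 + (-12)**2 - 2*(-12))*155 - 4 = (-15 + 144 + 24)*155 - 4 = 153*155 - 4 = 23715 - 4 = 23711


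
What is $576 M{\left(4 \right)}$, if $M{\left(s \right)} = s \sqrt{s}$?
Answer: $4608$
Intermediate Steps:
$M{\left(s \right)} = s^{\frac{3}{2}}$
$576 M{\left(4 \right)} = 576 \cdot 4^{\frac{3}{2}} = 576 \cdot 8 = 4608$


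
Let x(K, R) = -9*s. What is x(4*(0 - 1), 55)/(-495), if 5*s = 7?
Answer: 7/275 ≈ 0.025455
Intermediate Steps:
s = 7/5 (s = (⅕)*7 = 7/5 ≈ 1.4000)
x(K, R) = -63/5 (x(K, R) = -9*7/5 = -63/5)
x(4*(0 - 1), 55)/(-495) = -63/5/(-495) = -63/5*(-1/495) = 7/275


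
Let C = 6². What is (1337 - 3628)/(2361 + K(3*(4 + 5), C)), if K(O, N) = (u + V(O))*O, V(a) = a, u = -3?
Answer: -2291/3009 ≈ -0.76138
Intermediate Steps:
C = 36
K(O, N) = O*(-3 + O) (K(O, N) = (-3 + O)*O = O*(-3 + O))
(1337 - 3628)/(2361 + K(3*(4 + 5), C)) = (1337 - 3628)/(2361 + (3*(4 + 5))*(-3 + 3*(4 + 5))) = -2291/(2361 + (3*9)*(-3 + 3*9)) = -2291/(2361 + 27*(-3 + 27)) = -2291/(2361 + 27*24) = -2291/(2361 + 648) = -2291/3009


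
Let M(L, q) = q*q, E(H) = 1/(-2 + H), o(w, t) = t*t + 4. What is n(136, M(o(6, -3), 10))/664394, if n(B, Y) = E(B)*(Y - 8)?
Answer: 23/22257199 ≈ 1.0334e-6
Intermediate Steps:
o(w, t) = 4 + t² (o(w, t) = t² + 4 = 4 + t²)
M(L, q) = q²
n(B, Y) = (-8 + Y)/(-2 + B) (n(B, Y) = (Y - 8)/(-2 + B) = (-8 + Y)/(-2 + B))
n(136, M(o(6, -3), 10))/664394 = ((-8 + 10²)/(-2 + 136))/664394 = ((-8 + 100)/134)*(1/664394) = ((1/134)*92)*(1/664394) = (46/67)*(1/664394) = 23/22257199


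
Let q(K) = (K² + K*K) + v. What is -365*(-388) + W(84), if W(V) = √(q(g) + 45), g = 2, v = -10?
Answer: 141620 + √43 ≈ 1.4163e+5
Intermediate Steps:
q(K) = -10 + 2*K² (q(K) = (K² + K*K) - 10 = (K² + K²) - 10 = 2*K² - 10 = -10 + 2*K²)
W(V) = √43 (W(V) = √((-10 + 2*2²) + 45) = √((-10 + 2*4) + 45) = √((-10 + 8) + 45) = √(-2 + 45) = √43)
-365*(-388) + W(84) = -365*(-388) + √43 = 141620 + √43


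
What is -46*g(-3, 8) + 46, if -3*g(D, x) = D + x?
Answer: 368/3 ≈ 122.67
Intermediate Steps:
g(D, x) = -D/3 - x/3 (g(D, x) = -(D + x)/3 = -D/3 - x/3)
-46*g(-3, 8) + 46 = -46*(-⅓*(-3) - ⅓*8) + 46 = -46*(1 - 8/3) + 46 = -46*(-5/3) + 46 = 230/3 + 46 = 368/3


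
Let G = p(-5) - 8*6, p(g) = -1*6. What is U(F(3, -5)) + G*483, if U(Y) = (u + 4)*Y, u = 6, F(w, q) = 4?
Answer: -26042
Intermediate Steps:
p(g) = -6
G = -54 (G = -6 - 8*6 = -6 - 48 = -54)
U(Y) = 10*Y (U(Y) = (6 + 4)*Y = 10*Y)
U(F(3, -5)) + G*483 = 10*4 - 54*483 = 40 - 26082 = -26042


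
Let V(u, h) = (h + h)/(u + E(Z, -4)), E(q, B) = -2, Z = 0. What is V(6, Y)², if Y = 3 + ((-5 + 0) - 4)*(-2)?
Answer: 441/4 ≈ 110.25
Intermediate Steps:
Y = 21 (Y = 3 + (-5 - 4)*(-2) = 3 - 9*(-2) = 3 + 18 = 21)
V(u, h) = 2*h/(-2 + u) (V(u, h) = (h + h)/(u - 2) = (2*h)/(-2 + u) = 2*h/(-2 + u))
V(6, Y)² = (2*21/(-2 + 6))² = (2*21/4)² = (2*21*(¼))² = (21/2)² = 441/4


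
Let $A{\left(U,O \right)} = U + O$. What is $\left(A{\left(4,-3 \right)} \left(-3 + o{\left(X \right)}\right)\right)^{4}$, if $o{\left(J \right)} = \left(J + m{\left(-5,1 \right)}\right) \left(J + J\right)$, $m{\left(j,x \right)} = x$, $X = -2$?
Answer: $1$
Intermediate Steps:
$A{\left(U,O \right)} = O + U$
$o{\left(J \right)} = 2 J \left(1 + J\right)$ ($o{\left(J \right)} = \left(J + 1\right) \left(J + J\right) = \left(1 + J\right) 2 J = 2 J \left(1 + J\right)$)
$\left(A{\left(4,-3 \right)} \left(-3 + o{\left(X \right)}\right)\right)^{4} = \left(\left(-3 + 4\right) \left(-3 + 2 \left(-2\right) \left(1 - 2\right)\right)\right)^{4} = \left(1 \left(-3 + 2 \left(-2\right) \left(-1\right)\right)\right)^{4} = \left(1 \left(-3 + 4\right)\right)^{4} = \left(1 \cdot 1\right)^{4} = 1^{4} = 1$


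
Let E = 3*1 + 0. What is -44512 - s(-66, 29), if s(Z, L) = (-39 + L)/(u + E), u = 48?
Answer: -2270102/51 ≈ -44512.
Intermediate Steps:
E = 3 (E = 3 + 0 = 3)
s(Z, L) = -13/17 + L/51 (s(Z, L) = (-39 + L)/(48 + 3) = (-39 + L)/51 = (-39 + L)*(1/51) = -13/17 + L/51)
-44512 - s(-66, 29) = -44512 - (-13/17 + (1/51)*29) = -44512 - (-13/17 + 29/51) = -44512 - 1*(-10/51) = -44512 + 10/51 = -2270102/51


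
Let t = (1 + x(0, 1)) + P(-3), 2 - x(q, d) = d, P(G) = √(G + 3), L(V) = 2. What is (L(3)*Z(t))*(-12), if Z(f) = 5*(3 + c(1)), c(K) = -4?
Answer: 120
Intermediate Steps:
P(G) = √(3 + G)
x(q, d) = 2 - d
t = 2 (t = (1 + (2 - 1*1)) + √(3 - 3) = (1 + (2 - 1)) + √0 = (1 + 1) + 0 = 2 + 0 = 2)
Z(f) = -5 (Z(f) = 5*(3 - 4) = 5*(-1) = -5)
(L(3)*Z(t))*(-12) = (2*(-5))*(-12) = -10*(-12) = 120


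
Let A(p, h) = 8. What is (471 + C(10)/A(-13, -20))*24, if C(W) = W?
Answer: 11334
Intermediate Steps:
(471 + C(10)/A(-13, -20))*24 = (471 + 10/8)*24 = (471 + 10*(1/8))*24 = (471 + 5/4)*24 = (1889/4)*24 = 11334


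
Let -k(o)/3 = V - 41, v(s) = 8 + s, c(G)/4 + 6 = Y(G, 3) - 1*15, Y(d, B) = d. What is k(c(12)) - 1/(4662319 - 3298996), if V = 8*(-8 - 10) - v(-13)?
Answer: 736194419/1363323 ≈ 540.00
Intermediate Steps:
c(G) = -84 + 4*G (c(G) = -24 + 4*(G - 1*15) = -24 + 4*(G - 15) = -24 + 4*(-15 + G) = -24 + (-60 + 4*G) = -84 + 4*G)
V = -139 (V = 8*(-8 - 10) - (8 - 13) = 8*(-18) - 1*(-5) = -144 + 5 = -139)
k(o) = 540 (k(o) = -3*(-139 - 41) = -3*(-180) = 540)
k(c(12)) - 1/(4662319 - 3298996) = 540 - 1/(4662319 - 3298996) = 540 - 1/1363323 = 736194419/1363323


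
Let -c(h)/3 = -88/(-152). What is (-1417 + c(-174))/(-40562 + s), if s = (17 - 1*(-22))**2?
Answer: 26956/741779 ≈ 0.036340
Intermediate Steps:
c(h) = -33/19 (c(h) = -(-264)/(-152) = -(-264)*(-1)/152 = -3*11/19 = -33/19)
s = 1521 (s = (17 + 22)**2 = 39**2 = 1521)
(-1417 + c(-174))/(-40562 + s) = (-1417 - 33/19)/(-40562 + 1521) = -26956/19/(-39041) = -26956/19*(-1/39041) = 26956/741779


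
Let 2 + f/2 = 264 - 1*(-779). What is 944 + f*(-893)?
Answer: -1858282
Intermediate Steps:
f = 2082 (f = -4 + 2*(264 - 1*(-779)) = -4 + 2*(264 + 779) = -4 + 2*1043 = -4 + 2086 = 2082)
944 + f*(-893) = 944 + 2082*(-893) = 944 - 1859226 = -1858282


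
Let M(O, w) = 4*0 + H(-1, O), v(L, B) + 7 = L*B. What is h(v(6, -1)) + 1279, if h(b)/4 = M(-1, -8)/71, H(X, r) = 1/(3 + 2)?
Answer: 454049/355 ≈ 1279.0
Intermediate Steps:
H(X, r) = ⅕ (H(X, r) = 1/5 = ⅕)
v(L, B) = -7 + B*L (v(L, B) = -7 + L*B = -7 + B*L)
M(O, w) = ⅕ (M(O, w) = 4*0 + ⅕ = 0 + ⅕ = ⅕)
h(b) = 4/355 (h(b) = 4*((⅕)/71) = 4*((⅕)*(1/71)) = 4*(1/355) = 4/355)
h(v(6, -1)) + 1279 = 4/355 + 1279 = 454049/355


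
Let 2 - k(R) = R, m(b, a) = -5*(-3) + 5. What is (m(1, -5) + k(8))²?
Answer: 196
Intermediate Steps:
m(b, a) = 20 (m(b, a) = 15 + 5 = 20)
k(R) = 2 - R
(m(1, -5) + k(8))² = (20 + (2 - 1*8))² = (20 + (2 - 8))² = (20 - 6)² = 14² = 196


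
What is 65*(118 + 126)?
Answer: 15860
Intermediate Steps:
65*(118 + 126) = 65*244 = 15860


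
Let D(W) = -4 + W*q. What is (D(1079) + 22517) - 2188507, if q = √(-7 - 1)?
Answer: -2165994 + 2158*I*√2 ≈ -2.166e+6 + 3051.9*I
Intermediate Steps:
q = 2*I*√2 (q = √(-8) = 2*I*√2 ≈ 2.8284*I)
D(W) = -4 + 2*I*W*√2 (D(W) = -4 + W*(2*I*√2) = -4 + 2*I*W*√2)
(D(1079) + 22517) - 2188507 = ((-4 + 2*I*1079*√2) + 22517) - 2188507 = ((-4 + 2158*I*√2) + 22517) - 2188507 = (22513 + 2158*I*√2) - 2188507 = -2165994 + 2158*I*√2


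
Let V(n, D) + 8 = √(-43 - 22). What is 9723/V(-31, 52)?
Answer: -25928/43 - 3241*I*√65/43 ≈ -602.98 - 607.67*I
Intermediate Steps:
V(n, D) = -8 + I*√65 (V(n, D) = -8 + √(-43 - 22) = -8 + √(-65) = -8 + I*√65)
9723/V(-31, 52) = 9723/(-8 + I*√65)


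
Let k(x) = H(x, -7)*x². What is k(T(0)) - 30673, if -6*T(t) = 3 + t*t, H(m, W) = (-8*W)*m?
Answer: -30680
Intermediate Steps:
H(m, W) = -8*W*m
T(t) = -½ - t²/6 (T(t) = -(3 + t*t)/6 = -(3 + t²)/6 = -½ - t²/6)
k(x) = 56*x³ (k(x) = (-8*(-7)*x)*x² = (56*x)*x² = 56*x³)
k(T(0)) - 30673 = 56*(-½ - ⅙*0²)³ - 30673 = 56*(-½ - ⅙*0)³ - 30673 = 56*(-½ + 0)³ - 30673 = 56*(-½)³ - 30673 = 56*(-⅛) - 30673 = -7 - 30673 = -30680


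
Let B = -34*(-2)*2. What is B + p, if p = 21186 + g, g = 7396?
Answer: 28718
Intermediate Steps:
p = 28582 (p = 21186 + 7396 = 28582)
B = 136 (B = 68*2 = 136)
B + p = 136 + 28582 = 28718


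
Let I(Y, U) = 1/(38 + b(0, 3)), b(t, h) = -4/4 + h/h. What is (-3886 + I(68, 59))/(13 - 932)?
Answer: 147667/34922 ≈ 4.2285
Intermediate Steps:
b(t, h) = 0 (b(t, h) = -4*¼ + 1 = -1 + 1 = 0)
I(Y, U) = 1/38 (I(Y, U) = 1/(38 + 0) = 1/38)
(-3886 + I(68, 59))/(13 - 932) = (-3886 + 1/38)/(13 - 932) = -147667/38/(-919) = -147667/38*(-1/919) = 147667/34922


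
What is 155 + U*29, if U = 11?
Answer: 474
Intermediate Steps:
155 + U*29 = 155 + 11*29 = 155 + 319 = 474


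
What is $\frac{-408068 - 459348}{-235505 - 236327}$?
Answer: $\frac{108427}{58979} \approx 1.8384$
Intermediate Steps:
$\frac{-408068 - 459348}{-235505 - 236327} = - \frac{867416}{-235505 - 236327} = - \frac{867416}{-471832} = \left(-867416\right) \left(- \frac{1}{471832}\right) = \frac{108427}{58979}$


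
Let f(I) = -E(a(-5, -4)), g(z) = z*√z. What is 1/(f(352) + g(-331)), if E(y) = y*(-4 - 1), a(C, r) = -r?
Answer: 20/36265091 + 331*I*√331/36265091 ≈ 5.5149e-7 + 0.00016606*I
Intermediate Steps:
E(y) = -5*y (E(y) = y*(-5) = -5*y)
g(z) = z^(3/2)
f(I) = 20 (f(I) = -(-5)*(-1*(-4)) = -(-5)*4 = -1*(-20) = 20)
1/(f(352) + g(-331)) = 1/(20 + (-331)^(3/2)) = 1/(20 - 331*I*√331)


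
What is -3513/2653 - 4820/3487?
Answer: -25037291/9251011 ≈ -2.7064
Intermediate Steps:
-3513/2653 - 4820/3487 = -25037291/9251011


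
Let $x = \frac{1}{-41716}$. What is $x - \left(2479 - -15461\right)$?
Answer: $- \frac{748385041}{41716} \approx -17940.0$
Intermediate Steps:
$x = - \frac{1}{41716} \approx -2.3972 \cdot 10^{-5}$
$x - \left(2479 - -15461\right) = - \frac{1}{41716} - \left(2479 - -15461\right) = - \frac{1}{41716} - \left(2479 + 15461\right) = - \frac{1}{41716} - 17940 = - \frac{748385041}{41716}$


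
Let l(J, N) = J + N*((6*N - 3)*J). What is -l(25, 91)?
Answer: -1235350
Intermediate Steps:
l(J, N) = J + J*N*(-3 + 6*N) (l(J, N) = J + N*((-3 + 6*N)*J) = J + N*(J*(-3 + 6*N)) = J + J*N*(-3 + 6*N))
-l(25, 91) = -25*(1 - 3*91 + 6*91²) = -25*(1 - 273 + 6*8281) = -25*(1 - 273 + 49686) = -25*49414 = -1*1235350 = -1235350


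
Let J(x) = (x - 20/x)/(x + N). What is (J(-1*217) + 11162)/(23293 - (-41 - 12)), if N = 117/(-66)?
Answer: 5829431360/12191526333 ≈ 0.47815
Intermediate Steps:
N = -39/22 (N = 117*(-1/66) = -39/22 ≈ -1.7727)
J(x) = (x - 20/x)/(-39/22 + x) (J(x) = (x - 20/x)/(x - 39/22) = (x - 20/x)/(-39/22 + x))
(J(-1*217) + 11162)/(23293 - (-41 - 12)) = (22*(-20 + (-1*217)²)/(((-1*217))*(-39 + 22*(-1*217))) + 11162)/(23293 - (-41 - 12)) = (22*(-20 + (-217)²)/(-217*(-39 + 22*(-217))) + 11162)/(23293 - 1*(-53)) = (22*(-1/217)*(-20 + 47089)/(-39 - 4774) + 11162)/(23293 + 53) = (22*(-1/217)*47069/(-4813) + 11162)/23346 = (22*(-1/217)*(-1/4813)*47069 + 11162)*(1/23346) = (1035518/1044421 + 11162)*(1/23346) = (11658862720/1044421)*(1/23346) = 5829431360/12191526333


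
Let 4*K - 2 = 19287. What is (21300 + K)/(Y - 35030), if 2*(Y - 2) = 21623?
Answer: -1357/1258 ≈ -1.0787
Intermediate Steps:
K = 19289/4 (K = ½ + (¼)*19287 = ½ + 19287/4 = 19289/4 ≈ 4822.3)
Y = 21627/2 (Y = 2 + (½)*21623 = 2 + 21623/2 = 21627/2 ≈ 10814.)
(21300 + K)/(Y - 35030) = (21300 + 19289/4)/(21627/2 - 35030) = 104489/(4*(-48433/2)) = (104489/4)*(-2/48433) = -1357/1258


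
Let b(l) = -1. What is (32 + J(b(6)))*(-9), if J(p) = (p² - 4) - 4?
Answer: -225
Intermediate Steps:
J(p) = -8 + p² (J(p) = (-4 + p²) - 4 = -8 + p²)
(32 + J(b(6)))*(-9) = (32 + (-8 + (-1)²))*(-9) = (32 + (-8 + 1))*(-9) = (32 - 7)*(-9) = 25*(-9) = -225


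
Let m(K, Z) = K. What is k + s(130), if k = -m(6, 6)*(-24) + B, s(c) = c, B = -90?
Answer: 184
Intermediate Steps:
k = 54 (k = -6*(-24) - 90 = -1*(-144) - 90 = 144 - 90 = 54)
k + s(130) = 54 + 130 = 184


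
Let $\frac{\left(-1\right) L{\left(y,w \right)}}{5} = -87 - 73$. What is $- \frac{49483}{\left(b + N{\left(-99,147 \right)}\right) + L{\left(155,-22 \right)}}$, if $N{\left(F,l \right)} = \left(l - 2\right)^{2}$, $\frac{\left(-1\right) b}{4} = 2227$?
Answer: $- \frac{49483}{12917} \approx -3.8308$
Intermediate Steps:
$b = -8908$ ($b = \left(-4\right) 2227 = -8908$)
$N{\left(F,l \right)} = \left(-2 + l\right)^{2}$
$L{\left(y,w \right)} = 800$ ($L{\left(y,w \right)} = - 5 \left(-87 - 73\right) = \left(-5\right) \left(-160\right) = 800$)
$- \frac{49483}{\left(b + N{\left(-99,147 \right)}\right) + L{\left(155,-22 \right)}} = - \frac{49483}{\left(-8908 + \left(-2 + 147\right)^{2}\right) + 800} = - \frac{49483}{\left(-8908 + 145^{2}\right) + 800} = - \frac{49483}{\left(-8908 + 21025\right) + 800} = - \frac{49483}{12117 + 800} = - \frac{49483}{12917}$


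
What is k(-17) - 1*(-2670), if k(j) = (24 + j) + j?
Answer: 2660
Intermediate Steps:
k(j) = 24 + 2*j
k(-17) - 1*(-2670) = (24 + 2*(-17)) - 1*(-2670) = (24 - 34) + 2670 = -10 + 2670 = 2660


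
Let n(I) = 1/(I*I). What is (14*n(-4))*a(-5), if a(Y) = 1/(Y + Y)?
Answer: -7/80 ≈ -0.087500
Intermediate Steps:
a(Y) = 1/(2*Y)
n(I) = I**(-2) (n(I) = 1/(I**2) = I**(-2))
(14*n(-4))*a(-5) = (14/(-4)**2)*((1/2)/(-5)) = (14*(1/16))*((1/2)*(-1/5)) = (7/8)*(-1/10) = -7/80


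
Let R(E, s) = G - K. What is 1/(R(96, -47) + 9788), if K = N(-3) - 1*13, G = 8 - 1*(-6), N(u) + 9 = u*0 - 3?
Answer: 1/9827 ≈ 0.00010176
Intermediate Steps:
N(u) = -12 (N(u) = -9 + (u*0 - 3) = -9 + (0 - 3) = -9 - 3 = -12)
G = 14 (G = 8 + 6 = 14)
K = -25 (K = -12 - 1*13 = -12 - 13 = -25)
R(E, s) = 39 (R(E, s) = 14 - 1*(-25) = 14 + 25 = 39)
1/(R(96, -47) + 9788) = 1/(39 + 9788) = 1/9827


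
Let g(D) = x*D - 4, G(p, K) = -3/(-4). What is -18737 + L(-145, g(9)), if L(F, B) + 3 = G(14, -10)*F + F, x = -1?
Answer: -75975/4 ≈ -18994.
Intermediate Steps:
G(p, K) = ¾ (G(p, K) = -3*(-¼) = ¾)
g(D) = -4 - D (g(D) = -D - 4 = -4 - D)
L(F, B) = -3 + 7*F/4 (L(F, B) = -3 + (3*F/4 + F) = -3 + 7*F/4)
-18737 + L(-145, g(9)) = -18737 + (-3 + (7/4)*(-145)) = -18737 + (-3 - 1015/4) = -18737 - 1027/4 = -75975/4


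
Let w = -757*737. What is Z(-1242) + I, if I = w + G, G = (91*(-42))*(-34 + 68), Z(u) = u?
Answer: -689099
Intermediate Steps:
G = -129948 (G = -3822*34 = -129948)
w = -557909
I = -687857 (I = -557909 - 129948 = -687857)
Z(-1242) + I = -1242 - 687857 = -689099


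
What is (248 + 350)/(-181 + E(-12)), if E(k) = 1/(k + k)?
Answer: -14352/4345 ≈ -3.3031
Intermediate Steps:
E(k) = 1/(2*k)
(248 + 350)/(-181 + E(-12)) = (248 + 350)/(-181 + (½)/(-12)) = 598/(-181 + (½)*(-1/12)) = 598/(-181 - 1/24) = 598/(-4345/24) = 598*(-24/4345) = -14352/4345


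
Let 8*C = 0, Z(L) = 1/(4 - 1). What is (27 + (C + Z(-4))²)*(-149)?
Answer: -36356/9 ≈ -4039.6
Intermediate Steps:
Z(L) = ⅓ (Z(L) = 1/3 = ⅓)
C = 0 (C = (⅛)*0 = 0)
(27 + (C + Z(-4))²)*(-149) = (27 + (0 + ⅓)²)*(-149) = (27 + (⅓)²)*(-149) = (27 + ⅑)*(-149) = (244/9)*(-149) = -36356/9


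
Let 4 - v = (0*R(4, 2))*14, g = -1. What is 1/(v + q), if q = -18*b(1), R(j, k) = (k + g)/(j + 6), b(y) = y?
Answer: -1/14 ≈ -0.071429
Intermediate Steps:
R(j, k) = (-1 + k)/(6 + j) (R(j, k) = (k - 1)/(j + 6) = (-1 + k)/(6 + j))
v = 4 (v = 4 - 0*((-1 + 2)/(6 + 4))*14 = 4 - 0*(1/10)*14 = 4 - 0*((⅒)*1)*14 = 4 - 0*(⅒)*14 = 4 - 0*14 = 4 - 1*0 = 4 + 0 = 4)
q = -18 (q = -18*1 = -18)
1/(v + q) = 1/(4 - 18) = 1/(-14) = -1/14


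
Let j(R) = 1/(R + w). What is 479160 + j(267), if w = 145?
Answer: 197413921/412 ≈ 4.7916e+5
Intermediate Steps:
j(R) = 1/(145 + R) (j(R) = 1/(R + 145) = 1/(145 + R))
479160 + j(267) = 479160 + 1/(145 + 267) = 479160 + 1/412 = 197413921/412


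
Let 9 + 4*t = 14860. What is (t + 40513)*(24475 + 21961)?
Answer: 2053666927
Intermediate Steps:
t = 14851/4 (t = -9/4 + (1/4)*14860 = -9/4 + 3715 = 14851/4 ≈ 3712.8)
(t + 40513)*(24475 + 21961) = (14851/4 + 40513)*(24475 + 21961) = (176903/4)*46436 = 2053666927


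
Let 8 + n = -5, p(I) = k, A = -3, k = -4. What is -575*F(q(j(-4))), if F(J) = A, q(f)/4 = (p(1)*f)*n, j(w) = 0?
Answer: 1725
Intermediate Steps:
p(I) = -4
n = -13 (n = -8 - 5 = -13)
q(f) = 208*f (q(f) = 4*(-4*f*(-13)) = 4*(52*f) = 208*f)
F(J) = -3
-575*F(q(j(-4))) = -575*(-3) = 1725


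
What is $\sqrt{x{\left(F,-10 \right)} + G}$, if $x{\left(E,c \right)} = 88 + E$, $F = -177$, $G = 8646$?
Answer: $\sqrt{8557} \approx 92.504$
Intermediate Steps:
$\sqrt{x{\left(F,-10 \right)} + G} = \sqrt{\left(88 - 177\right) + 8646} = \sqrt{-89 + 8646} = \sqrt{8557}$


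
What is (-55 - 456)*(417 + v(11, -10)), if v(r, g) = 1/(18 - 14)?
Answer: -852859/4 ≈ -2.1321e+5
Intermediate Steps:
v(r, g) = ¼ (v(r, g) = 1/4 = ¼)
(-55 - 456)*(417 + v(11, -10)) = (-55 - 456)*(417 + ¼) = -511*1669/4 = -852859/4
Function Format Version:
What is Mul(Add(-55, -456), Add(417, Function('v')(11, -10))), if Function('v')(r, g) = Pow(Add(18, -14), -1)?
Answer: Rational(-852859, 4) ≈ -2.1321e+5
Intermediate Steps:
Function('v')(r, g) = Rational(1, 4) (Function('v')(r, g) = Pow(4, -1) = Rational(1, 4))
Mul(Add(-55, -456), Add(417, Function('v')(11, -10))) = Mul(Add(-55, -456), Add(417, Rational(1, 4))) = Mul(-511, Rational(1669, 4)) = Rational(-852859, 4)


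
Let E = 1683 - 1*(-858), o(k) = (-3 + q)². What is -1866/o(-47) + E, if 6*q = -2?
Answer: 118653/50 ≈ 2373.1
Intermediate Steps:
q = -⅓ (q = (⅙)*(-2) = -⅓ ≈ -0.33333)
o(k) = 100/9 (o(k) = (-3 - ⅓)² = (-10/3)² = 100/9)
E = 2541 (E = 1683 + 858 = 2541)
-1866/o(-47) + E = -1866/100/9 + 2541 = -1866*9/100 + 2541 = -8397/50 + 2541 = 118653/50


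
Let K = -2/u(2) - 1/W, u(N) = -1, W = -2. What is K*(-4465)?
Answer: -22325/2 ≈ -11163.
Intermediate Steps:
K = 5/2 (K = -2/(-1) - 1/(-2) = -2*(-1) - 1*(-½) = 2 + ½ = 5/2 ≈ 2.5000)
K*(-4465) = (5/2)*(-4465) = -22325/2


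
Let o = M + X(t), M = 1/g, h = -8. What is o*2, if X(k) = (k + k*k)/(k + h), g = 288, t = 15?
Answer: 69127/1008 ≈ 68.578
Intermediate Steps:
X(k) = (k + k²)/(-8 + k) (X(k) = (k + k*k)/(k - 8) = (k + k²)/(-8 + k))
M = 1/288 ≈ 0.0034722
o = 69127/2016 (o = 1/288 + 15*(1 + 15)/(-8 + 15) = 1/288 + 15*16/7 = 1/288 + 15*(⅐)*16 = 1/288 + 240/7 = 69127/2016 ≈ 34.289)
o*2 = (69127/2016)*2 = 69127/1008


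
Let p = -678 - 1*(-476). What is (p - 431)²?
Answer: 400689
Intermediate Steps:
p = -202 (p = -678 + 476 = -202)
(p - 431)² = (-202 - 431)² = (-633)² = 400689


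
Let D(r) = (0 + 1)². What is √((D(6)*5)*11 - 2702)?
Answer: I*√2647 ≈ 51.449*I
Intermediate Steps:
D(r) = 1 (D(r) = 1² = 1)
√((D(6)*5)*11 - 2702) = √((1*5)*11 - 2702) = √(5*11 - 2702) = √(55 - 2702) = √(-2647) = I*√2647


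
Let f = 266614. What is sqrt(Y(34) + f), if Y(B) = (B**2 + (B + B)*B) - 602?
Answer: 2*sqrt(67370) ≈ 519.11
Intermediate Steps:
Y(B) = -602 + 3*B**2 (Y(B) = (B**2 + (2*B)*B) - 602 = (B**2 + 2*B**2) - 602 = 3*B**2 - 602 = -602 + 3*B**2)
sqrt(Y(34) + f) = sqrt((-602 + 3*34**2) + 266614) = sqrt((-602 + 3*1156) + 266614) = sqrt((-602 + 3468) + 266614) = sqrt(2866 + 266614) = sqrt(269480) = 2*sqrt(67370)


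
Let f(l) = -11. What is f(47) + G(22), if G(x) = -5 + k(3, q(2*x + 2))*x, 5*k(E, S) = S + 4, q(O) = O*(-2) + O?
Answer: -1004/5 ≈ -200.80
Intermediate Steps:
q(O) = -O (q(O) = -2*O + O = -O)
k(E, S) = ⅘ + S/5 (k(E, S) = (S + 4)/5 = (4 + S)/5 = ⅘ + S/5)
G(x) = -5 + x*(⅖ - 2*x/5) (G(x) = -5 + (⅘ + (-(2*x + 2))/5)*x = -5 + (⅘ + (-(2 + 2*x))/5)*x = -5 + (⅘ + (-2 - 2*x)/5)*x = -5 + (⅘ + (-⅖ - 2*x/5))*x = -5 + (⅖ - 2*x/5)*x = -5 + x*(⅖ - 2*x/5))
f(47) + G(22) = -11 + (-5 - ⅖*22*(-1 + 22)) = -11 + (-5 - ⅖*22*21) = -11 + (-5 - 924/5) = -11 - 949/5 = -1004/5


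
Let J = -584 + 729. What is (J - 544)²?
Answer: 159201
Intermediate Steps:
J = 145
(J - 544)² = (145 - 544)² = (-399)² = 159201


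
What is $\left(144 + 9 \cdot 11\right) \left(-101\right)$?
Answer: $-24543$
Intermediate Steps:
$\left(144 + 9 \cdot 11\right) \left(-101\right) = \left(144 + 99\right) \left(-101\right) = 243 \left(-101\right) = -24543$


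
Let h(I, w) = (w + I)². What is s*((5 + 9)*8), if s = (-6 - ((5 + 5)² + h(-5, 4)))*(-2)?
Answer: 23968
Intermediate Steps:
h(I, w) = (I + w)²
s = 214 (s = (-6 - ((5 + 5)² + (-5 + 4)²))*(-2) = (-6 - (10² + (-1)²))*(-2) = (-6 - (100 + 1))*(-2) = (-6 - 1*101)*(-2) = (-6 - 101)*(-2) = -107*(-2) = 214)
s*((5 + 9)*8) = 214*((5 + 9)*8) = 214*(14*8) = 214*112 = 23968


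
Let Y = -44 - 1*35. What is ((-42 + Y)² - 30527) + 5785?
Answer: -10101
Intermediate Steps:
Y = -79 (Y = -44 - 35 = -79)
((-42 + Y)² - 30527) + 5785 = ((-42 - 79)² - 30527) + 5785 = ((-121)² - 30527) + 5785 = (14641 - 30527) + 5785 = -15886 + 5785 = -10101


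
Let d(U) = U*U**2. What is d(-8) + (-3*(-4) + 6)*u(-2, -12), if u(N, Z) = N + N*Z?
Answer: -116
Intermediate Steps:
d(U) = U**3
d(-8) + (-3*(-4) + 6)*u(-2, -12) = (-8)**3 + (-3*(-4) + 6)*(-2*(1 - 12)) = -512 + (12 + 6)*(-2*(-11)) = -512 + 18*22 = -512 + 396 = -116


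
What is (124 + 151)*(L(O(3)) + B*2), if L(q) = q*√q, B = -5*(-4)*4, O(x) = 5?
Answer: 44000 + 1375*√5 ≈ 47075.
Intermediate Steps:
B = 80 (B = 20*4 = 80)
L(q) = q^(3/2)
(124 + 151)*(L(O(3)) + B*2) = (124 + 151)*(5^(3/2) + 80*2) = 275*(5*√5 + 160) = 275*(160 + 5*√5) = 44000 + 1375*√5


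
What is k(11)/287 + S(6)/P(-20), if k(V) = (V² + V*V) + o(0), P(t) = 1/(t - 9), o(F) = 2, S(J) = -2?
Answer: 16890/287 ≈ 58.850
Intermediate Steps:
P(t) = 1/(-9 + t)
k(V) = 2 + 2*V² (k(V) = (V² + V*V) + 2 = (V² + V²) + 2 = 2*V² + 2 = 2 + 2*V²)
k(11)/287 + S(6)/P(-20) = (2 + 2*11²)/287 - 2/(1/(-9 - 20)) = (2 + 2*121)*(1/287) - 2/(1/(-29)) = (2 + 242)*(1/287) - 2/(-1/29) = 244*(1/287) - 2*(-29) = 244/287 + 58 = 16890/287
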